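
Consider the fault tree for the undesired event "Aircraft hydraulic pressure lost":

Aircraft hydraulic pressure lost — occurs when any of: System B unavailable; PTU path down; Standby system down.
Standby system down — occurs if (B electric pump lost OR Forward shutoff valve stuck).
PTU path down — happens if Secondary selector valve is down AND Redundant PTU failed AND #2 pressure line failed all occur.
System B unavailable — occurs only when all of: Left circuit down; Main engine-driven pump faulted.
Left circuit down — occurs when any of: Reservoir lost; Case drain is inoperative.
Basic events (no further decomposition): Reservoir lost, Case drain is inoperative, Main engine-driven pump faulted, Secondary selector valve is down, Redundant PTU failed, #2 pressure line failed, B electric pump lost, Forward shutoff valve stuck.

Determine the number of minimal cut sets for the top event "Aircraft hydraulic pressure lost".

5

Left circuit down [OR]: union of children's cut sets → 2 cut set(s).
System B unavailable [AND]: one cut set from each child combined → 2 × 1 = 2 cut set(s).
PTU path down [AND]: one cut set from each child combined → 1 × 1 × 1 = 1 cut set(s).
Standby system down [OR]: union of children's cut sets → 2 cut set(s).
Aircraft hydraulic pressure lost [OR]: union of children's cut sets → 5 cut set(s).
Minimal cut sets: {Main engine-driven pump faulted, Reservoir lost}; {Case drain is inoperative, Main engine-driven pump faulted}; {#2 pressure line failed, Redundant PTU failed, Secondary selector valve is down}; {B electric pump lost}; {Forward shutoff valve stuck}.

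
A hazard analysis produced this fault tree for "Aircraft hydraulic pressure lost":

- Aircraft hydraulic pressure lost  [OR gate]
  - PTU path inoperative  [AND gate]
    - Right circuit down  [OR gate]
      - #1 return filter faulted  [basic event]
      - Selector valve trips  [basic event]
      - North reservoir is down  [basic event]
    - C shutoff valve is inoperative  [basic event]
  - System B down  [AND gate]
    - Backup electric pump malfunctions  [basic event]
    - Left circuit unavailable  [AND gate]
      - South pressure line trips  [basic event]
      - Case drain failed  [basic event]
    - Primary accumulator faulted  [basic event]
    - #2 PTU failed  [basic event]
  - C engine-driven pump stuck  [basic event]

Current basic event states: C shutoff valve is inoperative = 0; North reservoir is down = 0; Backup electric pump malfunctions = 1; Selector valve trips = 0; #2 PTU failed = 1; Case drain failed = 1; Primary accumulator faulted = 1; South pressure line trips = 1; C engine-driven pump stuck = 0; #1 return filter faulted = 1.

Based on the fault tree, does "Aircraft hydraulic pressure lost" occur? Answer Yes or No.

Yes

Right circuit down [OR]: #1 return filter faulted=occurs, Selector valve trips=not, North reservoir is down=not → at least one input occurs → occurs.
PTU path inoperative [AND]: Right circuit down=occurs, C shutoff valve is inoperative=not → not all inputs occur → does not occur.
Left circuit unavailable [AND]: South pressure line trips=occurs, Case drain failed=occurs → all inputs occur → occurs.
System B down [AND]: Backup electric pump malfunctions=occurs, Left circuit unavailable=occurs, Primary accumulator faulted=occurs, #2 PTU failed=occurs → all inputs occur → occurs.
Aircraft hydraulic pressure lost [OR]: PTU path inoperative=not, System B down=occurs, C engine-driven pump stuck=not → at least one input occurs → occurs.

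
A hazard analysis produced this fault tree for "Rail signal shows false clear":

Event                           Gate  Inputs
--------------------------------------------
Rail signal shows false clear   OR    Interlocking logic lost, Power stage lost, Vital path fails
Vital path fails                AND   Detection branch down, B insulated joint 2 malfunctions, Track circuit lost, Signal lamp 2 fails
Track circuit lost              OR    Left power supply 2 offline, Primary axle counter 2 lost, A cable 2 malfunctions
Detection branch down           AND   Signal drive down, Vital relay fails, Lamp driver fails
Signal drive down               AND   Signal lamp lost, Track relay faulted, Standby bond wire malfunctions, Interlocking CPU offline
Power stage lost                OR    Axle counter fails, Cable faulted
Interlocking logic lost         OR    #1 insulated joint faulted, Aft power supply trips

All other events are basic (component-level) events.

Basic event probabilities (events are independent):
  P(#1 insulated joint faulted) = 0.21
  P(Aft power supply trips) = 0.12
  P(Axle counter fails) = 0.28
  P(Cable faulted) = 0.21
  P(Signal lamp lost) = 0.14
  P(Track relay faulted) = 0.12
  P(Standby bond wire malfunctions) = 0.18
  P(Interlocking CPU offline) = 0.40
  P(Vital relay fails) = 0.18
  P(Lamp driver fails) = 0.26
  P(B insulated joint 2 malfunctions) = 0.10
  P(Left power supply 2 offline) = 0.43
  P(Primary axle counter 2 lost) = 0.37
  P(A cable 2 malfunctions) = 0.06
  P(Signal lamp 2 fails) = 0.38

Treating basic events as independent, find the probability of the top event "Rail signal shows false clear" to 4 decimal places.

0.6046

P(Interlocking logic lost) [OR] = 1 − (1−0.21) × (1−0.12) = 0.304800
P(Power stage lost) [OR] = 1 − (1−0.28) × (1−0.21) = 0.431200
P(Signal drive down) [AND] = 0.14 × 0.12 × 0.18 × 0.40 = 0.001210
P(Detection branch down) [AND] = 0.001210 × 0.18 × 0.26 = 0.000057
P(Track circuit lost) [OR] = 1 − (1−0.43) × (1−0.37) × (1−0.06) = 0.662446
P(Vital path fails) [AND] = 0.000057 × 0.10 × 0.662446 × 0.38 = 0.000001
P(Rail signal shows false clear) [OR] = 1 − (1−0.304800) × (1−0.431200) × (1−0.000001) = 0.604571
Rounded to 4 decimal places: P(Rail signal shows false clear) ≈ 0.6046.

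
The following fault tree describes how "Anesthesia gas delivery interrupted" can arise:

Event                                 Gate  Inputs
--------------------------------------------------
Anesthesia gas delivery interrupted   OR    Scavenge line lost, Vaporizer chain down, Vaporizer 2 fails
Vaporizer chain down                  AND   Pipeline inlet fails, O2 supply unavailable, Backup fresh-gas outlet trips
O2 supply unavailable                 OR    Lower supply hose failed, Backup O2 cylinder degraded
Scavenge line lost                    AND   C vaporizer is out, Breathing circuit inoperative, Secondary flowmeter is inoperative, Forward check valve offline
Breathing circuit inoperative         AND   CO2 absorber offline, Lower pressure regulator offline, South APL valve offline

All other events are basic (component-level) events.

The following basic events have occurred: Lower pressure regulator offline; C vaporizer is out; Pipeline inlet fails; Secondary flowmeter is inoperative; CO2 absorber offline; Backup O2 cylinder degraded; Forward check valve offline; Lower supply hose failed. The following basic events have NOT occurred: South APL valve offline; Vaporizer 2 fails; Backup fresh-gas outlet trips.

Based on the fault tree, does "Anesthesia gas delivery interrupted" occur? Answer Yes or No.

Breathing circuit inoperative [AND]: CO2 absorber offline=occurs, Lower pressure regulator offline=occurs, South APL valve offline=not → not all inputs occur → does not occur.
Scavenge line lost [AND]: C vaporizer is out=occurs, Breathing circuit inoperative=not, Secondary flowmeter is inoperative=occurs, Forward check valve offline=occurs → not all inputs occur → does not occur.
O2 supply unavailable [OR]: Lower supply hose failed=occurs, Backup O2 cylinder degraded=occurs → at least one input occurs → occurs.
Vaporizer chain down [AND]: Pipeline inlet fails=occurs, O2 supply unavailable=occurs, Backup fresh-gas outlet trips=not → not all inputs occur → does not occur.
Anesthesia gas delivery interrupted [OR]: Scavenge line lost=not, Vaporizer chain down=not, Vaporizer 2 fails=not → no input occurs → does not occur.

No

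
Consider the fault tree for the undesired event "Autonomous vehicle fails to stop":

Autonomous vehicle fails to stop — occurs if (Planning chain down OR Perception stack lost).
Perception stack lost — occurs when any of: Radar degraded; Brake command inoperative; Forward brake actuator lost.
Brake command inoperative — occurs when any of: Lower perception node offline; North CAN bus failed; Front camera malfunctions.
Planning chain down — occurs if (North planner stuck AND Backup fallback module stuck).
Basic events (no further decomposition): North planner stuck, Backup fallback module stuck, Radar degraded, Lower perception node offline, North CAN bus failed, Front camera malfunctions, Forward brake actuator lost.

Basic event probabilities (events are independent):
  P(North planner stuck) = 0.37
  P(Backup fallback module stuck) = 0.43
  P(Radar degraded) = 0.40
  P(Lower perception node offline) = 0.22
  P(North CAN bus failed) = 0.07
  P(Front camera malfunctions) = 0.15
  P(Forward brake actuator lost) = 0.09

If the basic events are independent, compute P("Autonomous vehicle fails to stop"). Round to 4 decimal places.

0.7169

P(Planning chain down) [AND] = 0.37 × 0.43 = 0.159100
P(Brake command inoperative) [OR] = 1 − (1−0.22) × (1−0.07) × (1−0.15) = 0.383410
P(Perception stack lost) [OR] = 1 − (1−0.40) × (1−0.383410) × (1−0.09) = 0.663342
P(Autonomous vehicle fails to stop) [OR] = 1 − (1−0.159100) × (1−0.663342) = 0.716904
Rounded to 4 decimal places: P(Autonomous vehicle fails to stop) ≈ 0.7169.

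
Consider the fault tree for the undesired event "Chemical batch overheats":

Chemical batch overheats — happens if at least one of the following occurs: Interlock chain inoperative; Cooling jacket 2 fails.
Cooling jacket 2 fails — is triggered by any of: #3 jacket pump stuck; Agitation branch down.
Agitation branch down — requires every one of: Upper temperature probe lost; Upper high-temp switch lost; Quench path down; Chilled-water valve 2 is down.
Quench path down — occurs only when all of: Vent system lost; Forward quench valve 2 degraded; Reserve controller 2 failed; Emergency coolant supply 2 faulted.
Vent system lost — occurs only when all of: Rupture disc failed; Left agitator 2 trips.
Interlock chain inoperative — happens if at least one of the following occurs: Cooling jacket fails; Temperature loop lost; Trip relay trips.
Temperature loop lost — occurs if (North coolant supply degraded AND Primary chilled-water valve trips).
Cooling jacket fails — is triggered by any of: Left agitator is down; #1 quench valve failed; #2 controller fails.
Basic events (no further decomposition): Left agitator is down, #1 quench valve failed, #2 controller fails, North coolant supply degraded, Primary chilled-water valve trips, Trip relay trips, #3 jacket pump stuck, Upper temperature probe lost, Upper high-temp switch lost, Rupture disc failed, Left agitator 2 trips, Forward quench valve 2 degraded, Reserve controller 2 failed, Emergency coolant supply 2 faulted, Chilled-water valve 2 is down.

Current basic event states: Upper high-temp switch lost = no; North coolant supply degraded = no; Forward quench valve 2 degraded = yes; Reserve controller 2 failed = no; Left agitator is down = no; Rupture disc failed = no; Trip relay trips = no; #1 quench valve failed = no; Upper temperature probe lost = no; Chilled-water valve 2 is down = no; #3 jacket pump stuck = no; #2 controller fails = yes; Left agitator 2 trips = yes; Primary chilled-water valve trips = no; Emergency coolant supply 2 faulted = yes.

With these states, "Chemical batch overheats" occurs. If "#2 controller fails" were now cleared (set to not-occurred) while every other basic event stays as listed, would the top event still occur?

No

Counterfactual: set "#2 controller fails" to not occurred.
Cooling jacket fails [OR]: Left agitator is down=not, #1 quench valve failed=not, #2 controller fails=not → no input occurs → does not occur.
Temperature loop lost [AND]: North coolant supply degraded=not, Primary chilled-water valve trips=not → not all inputs occur → does not occur.
Interlock chain inoperative [OR]: Cooling jacket fails=not, Temperature loop lost=not, Trip relay trips=not → no input occurs → does not occur.
Vent system lost [AND]: Rupture disc failed=not, Left agitator 2 trips=occurs → not all inputs occur → does not occur.
Quench path down [AND]: Vent system lost=not, Forward quench valve 2 degraded=occurs, Reserve controller 2 failed=not, Emergency coolant supply 2 faulted=occurs → not all inputs occur → does not occur.
Agitation branch down [AND]: Upper temperature probe lost=not, Upper high-temp switch lost=not, Quench path down=not, Chilled-water valve 2 is down=not → not all inputs occur → does not occur.
Cooling jacket 2 fails [OR]: #3 jacket pump stuck=not, Agitation branch down=not → no input occurs → does not occur.
Chemical batch overheats [OR]: Interlock chain inoperative=not, Cooling jacket 2 fails=not → no input occurs → does not occur.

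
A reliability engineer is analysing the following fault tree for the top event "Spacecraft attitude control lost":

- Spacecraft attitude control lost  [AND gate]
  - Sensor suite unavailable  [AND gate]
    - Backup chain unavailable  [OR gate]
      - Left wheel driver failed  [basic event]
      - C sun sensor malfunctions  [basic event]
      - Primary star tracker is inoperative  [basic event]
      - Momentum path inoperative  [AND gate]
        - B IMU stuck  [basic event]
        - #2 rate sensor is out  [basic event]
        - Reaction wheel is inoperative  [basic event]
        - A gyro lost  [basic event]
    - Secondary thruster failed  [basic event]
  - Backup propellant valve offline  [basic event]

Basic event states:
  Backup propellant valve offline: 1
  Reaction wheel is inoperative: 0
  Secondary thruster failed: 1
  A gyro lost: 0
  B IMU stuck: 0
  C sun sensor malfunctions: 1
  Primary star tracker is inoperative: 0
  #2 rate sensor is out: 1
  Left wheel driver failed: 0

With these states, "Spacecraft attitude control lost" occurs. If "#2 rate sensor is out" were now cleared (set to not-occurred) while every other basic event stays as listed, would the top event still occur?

Yes

Counterfactual: set "#2 rate sensor is out" to not occurred.
Momentum path inoperative [AND]: B IMU stuck=not, #2 rate sensor is out=not, Reaction wheel is inoperative=not, A gyro lost=not → not all inputs occur → does not occur.
Backup chain unavailable [OR]: Left wheel driver failed=not, C sun sensor malfunctions=occurs, Primary star tracker is inoperative=not, Momentum path inoperative=not → at least one input occurs → occurs.
Sensor suite unavailable [AND]: Backup chain unavailable=occurs, Secondary thruster failed=occurs → all inputs occur → occurs.
Spacecraft attitude control lost [AND]: Sensor suite unavailable=occurs, Backup propellant valve offline=occurs → all inputs occur → occurs.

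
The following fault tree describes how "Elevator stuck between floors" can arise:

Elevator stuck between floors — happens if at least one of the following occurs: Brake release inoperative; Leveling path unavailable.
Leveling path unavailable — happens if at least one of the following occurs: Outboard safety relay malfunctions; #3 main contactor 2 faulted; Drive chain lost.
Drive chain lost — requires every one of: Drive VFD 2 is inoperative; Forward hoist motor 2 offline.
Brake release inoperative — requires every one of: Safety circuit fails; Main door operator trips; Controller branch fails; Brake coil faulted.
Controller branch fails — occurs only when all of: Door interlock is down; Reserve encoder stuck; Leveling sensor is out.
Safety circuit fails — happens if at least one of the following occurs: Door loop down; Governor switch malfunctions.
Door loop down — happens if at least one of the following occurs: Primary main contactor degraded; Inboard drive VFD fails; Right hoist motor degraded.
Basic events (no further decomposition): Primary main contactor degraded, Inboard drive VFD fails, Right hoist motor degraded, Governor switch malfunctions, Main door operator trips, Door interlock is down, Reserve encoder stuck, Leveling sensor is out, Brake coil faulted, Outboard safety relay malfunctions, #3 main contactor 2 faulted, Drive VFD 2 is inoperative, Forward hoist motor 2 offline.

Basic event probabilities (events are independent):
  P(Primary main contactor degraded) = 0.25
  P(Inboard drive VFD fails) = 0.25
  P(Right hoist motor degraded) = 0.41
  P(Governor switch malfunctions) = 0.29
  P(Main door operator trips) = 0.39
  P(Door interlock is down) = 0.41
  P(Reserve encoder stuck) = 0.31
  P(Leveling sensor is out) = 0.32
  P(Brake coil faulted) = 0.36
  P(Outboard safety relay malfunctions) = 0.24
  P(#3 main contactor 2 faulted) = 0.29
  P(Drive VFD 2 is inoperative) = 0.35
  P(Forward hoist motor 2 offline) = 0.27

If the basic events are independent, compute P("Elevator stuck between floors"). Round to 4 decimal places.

P(Door loop down) [OR] = 1 − (1−0.25) × (1−0.25) × (1−0.41) = 0.668125
P(Safety circuit fails) [OR] = 1 − (1−0.668125) × (1−0.29) = 0.764369
P(Controller branch fails) [AND] = 0.41 × 0.31 × 0.32 = 0.040672
P(Brake release inoperative) [AND] = 0.764369 × 0.39 × 0.040672 × 0.36 = 0.004365
P(Drive chain lost) [AND] = 0.35 × 0.27 = 0.094500
P(Leveling path unavailable) [OR] = 1 − (1−0.24) × (1−0.29) × (1−0.094500) = 0.511392
P(Elevator stuck between floors) [OR] = 1 − (1−0.004365) × (1−0.511392) = 0.513525
Rounded to 4 decimal places: P(Elevator stuck between floors) ≈ 0.5135.

0.5135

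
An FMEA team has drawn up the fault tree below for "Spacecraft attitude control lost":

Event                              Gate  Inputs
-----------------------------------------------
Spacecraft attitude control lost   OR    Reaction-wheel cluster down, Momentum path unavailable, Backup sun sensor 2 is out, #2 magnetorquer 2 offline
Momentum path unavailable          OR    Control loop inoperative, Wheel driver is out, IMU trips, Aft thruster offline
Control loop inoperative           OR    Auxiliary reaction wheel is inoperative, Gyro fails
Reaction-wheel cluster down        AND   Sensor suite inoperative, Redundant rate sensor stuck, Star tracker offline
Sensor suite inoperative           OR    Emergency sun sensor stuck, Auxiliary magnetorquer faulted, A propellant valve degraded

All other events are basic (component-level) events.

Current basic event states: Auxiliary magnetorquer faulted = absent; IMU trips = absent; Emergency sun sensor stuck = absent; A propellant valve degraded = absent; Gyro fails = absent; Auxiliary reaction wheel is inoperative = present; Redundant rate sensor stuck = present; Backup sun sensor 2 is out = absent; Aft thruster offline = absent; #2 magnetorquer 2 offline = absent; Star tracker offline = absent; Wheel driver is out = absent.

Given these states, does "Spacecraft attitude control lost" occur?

Sensor suite inoperative [OR]: Emergency sun sensor stuck=not, Auxiliary magnetorquer faulted=not, A propellant valve degraded=not → no input occurs → does not occur.
Reaction-wheel cluster down [AND]: Sensor suite inoperative=not, Redundant rate sensor stuck=occurs, Star tracker offline=not → not all inputs occur → does not occur.
Control loop inoperative [OR]: Auxiliary reaction wheel is inoperative=occurs, Gyro fails=not → at least one input occurs → occurs.
Momentum path unavailable [OR]: Control loop inoperative=occurs, Wheel driver is out=not, IMU trips=not, Aft thruster offline=not → at least one input occurs → occurs.
Spacecraft attitude control lost [OR]: Reaction-wheel cluster down=not, Momentum path unavailable=occurs, Backup sun sensor 2 is out=not, #2 magnetorquer 2 offline=not → at least one input occurs → occurs.

Yes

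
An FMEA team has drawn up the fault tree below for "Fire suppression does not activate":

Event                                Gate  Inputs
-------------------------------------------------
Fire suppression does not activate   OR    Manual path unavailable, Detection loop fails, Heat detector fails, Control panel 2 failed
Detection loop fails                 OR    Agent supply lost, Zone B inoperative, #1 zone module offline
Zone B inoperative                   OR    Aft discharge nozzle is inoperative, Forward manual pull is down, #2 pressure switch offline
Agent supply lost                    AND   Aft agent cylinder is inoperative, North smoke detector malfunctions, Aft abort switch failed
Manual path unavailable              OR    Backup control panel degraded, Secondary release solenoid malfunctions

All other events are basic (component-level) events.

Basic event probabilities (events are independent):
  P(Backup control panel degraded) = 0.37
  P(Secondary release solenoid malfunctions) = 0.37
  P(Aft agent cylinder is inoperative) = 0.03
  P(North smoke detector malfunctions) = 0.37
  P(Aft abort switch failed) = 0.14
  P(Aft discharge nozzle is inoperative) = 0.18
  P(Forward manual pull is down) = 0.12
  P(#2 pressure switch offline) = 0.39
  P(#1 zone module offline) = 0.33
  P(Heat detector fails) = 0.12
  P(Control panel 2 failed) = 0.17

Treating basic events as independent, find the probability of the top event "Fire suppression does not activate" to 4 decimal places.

P(Manual path unavailable) [OR] = 1 − (1−0.37) × (1−0.37) = 0.603100
P(Agent supply lost) [AND] = 0.03 × 0.37 × 0.14 = 0.001554
P(Zone B inoperative) [OR] = 1 − (1−0.18) × (1−0.12) × (1−0.39) = 0.559824
P(Detection loop fails) [OR] = 1 − (1−0.001554) × (1−0.559824) × (1−0.33) = 0.705540
P(Fire suppression does not activate) [OR] = 1 − (1−0.603100) × (1−0.705540) × (1−0.12) × (1−0.17) = 0.914637
Rounded to 4 decimal places: P(Fire suppression does not activate) ≈ 0.9146.

0.9146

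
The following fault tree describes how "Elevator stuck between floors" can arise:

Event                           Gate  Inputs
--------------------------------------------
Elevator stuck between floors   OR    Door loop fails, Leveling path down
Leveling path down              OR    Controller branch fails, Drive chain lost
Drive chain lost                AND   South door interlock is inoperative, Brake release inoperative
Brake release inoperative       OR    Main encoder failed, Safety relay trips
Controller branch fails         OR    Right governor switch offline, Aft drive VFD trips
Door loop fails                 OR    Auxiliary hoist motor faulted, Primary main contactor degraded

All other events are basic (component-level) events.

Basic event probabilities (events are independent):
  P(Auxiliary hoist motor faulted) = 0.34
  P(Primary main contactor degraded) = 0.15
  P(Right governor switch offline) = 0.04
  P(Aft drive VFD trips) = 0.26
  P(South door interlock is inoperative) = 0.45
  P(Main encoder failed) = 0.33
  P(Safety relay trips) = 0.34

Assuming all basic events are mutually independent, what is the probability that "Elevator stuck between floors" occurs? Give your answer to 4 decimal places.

0.7015

P(Door loop fails) [OR] = 1 − (1−0.34) × (1−0.15) = 0.439000
P(Controller branch fails) [OR] = 1 − (1−0.04) × (1−0.26) = 0.289600
P(Brake release inoperative) [OR] = 1 − (1−0.33) × (1−0.34) = 0.557800
P(Drive chain lost) [AND] = 0.45 × 0.557800 = 0.251010
P(Leveling path down) [OR] = 1 − (1−0.289600) × (1−0.251010) = 0.467918
P(Elevator stuck between floors) [OR] = 1 − (1−0.439000) × (1−0.467918) = 0.701502
Rounded to 4 decimal places: P(Elevator stuck between floors) ≈ 0.7015.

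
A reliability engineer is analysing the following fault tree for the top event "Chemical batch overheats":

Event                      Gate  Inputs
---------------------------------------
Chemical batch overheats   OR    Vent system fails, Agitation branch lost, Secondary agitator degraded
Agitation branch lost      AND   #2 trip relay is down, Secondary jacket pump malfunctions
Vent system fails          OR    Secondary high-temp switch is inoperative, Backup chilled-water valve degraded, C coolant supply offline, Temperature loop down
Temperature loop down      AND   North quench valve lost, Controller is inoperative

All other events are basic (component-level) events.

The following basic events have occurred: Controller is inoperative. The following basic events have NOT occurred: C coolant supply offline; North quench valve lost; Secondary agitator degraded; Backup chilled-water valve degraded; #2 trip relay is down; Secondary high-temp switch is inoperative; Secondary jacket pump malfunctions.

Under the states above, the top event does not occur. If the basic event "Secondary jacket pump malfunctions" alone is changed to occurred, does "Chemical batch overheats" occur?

Counterfactual: set "Secondary jacket pump malfunctions" to occurred.
Temperature loop down [AND]: North quench valve lost=not, Controller is inoperative=occurs → not all inputs occur → does not occur.
Vent system fails [OR]: Secondary high-temp switch is inoperative=not, Backup chilled-water valve degraded=not, C coolant supply offline=not, Temperature loop down=not → no input occurs → does not occur.
Agitation branch lost [AND]: #2 trip relay is down=not, Secondary jacket pump malfunctions=occurs → not all inputs occur → does not occur.
Chemical batch overheats [OR]: Vent system fails=not, Agitation branch lost=not, Secondary agitator degraded=not → no input occurs → does not occur.

No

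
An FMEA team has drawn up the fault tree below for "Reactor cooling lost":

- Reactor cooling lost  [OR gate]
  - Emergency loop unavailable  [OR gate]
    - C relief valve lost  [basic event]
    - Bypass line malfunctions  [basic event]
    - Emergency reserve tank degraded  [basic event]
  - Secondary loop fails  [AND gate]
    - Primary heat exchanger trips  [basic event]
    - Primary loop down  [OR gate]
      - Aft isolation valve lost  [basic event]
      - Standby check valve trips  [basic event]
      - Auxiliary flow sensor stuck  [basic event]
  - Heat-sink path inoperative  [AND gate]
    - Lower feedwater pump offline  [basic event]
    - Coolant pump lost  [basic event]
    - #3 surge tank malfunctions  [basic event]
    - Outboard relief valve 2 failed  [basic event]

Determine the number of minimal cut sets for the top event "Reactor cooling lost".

7

Emergency loop unavailable [OR]: union of children's cut sets → 3 cut set(s).
Primary loop down [OR]: union of children's cut sets → 3 cut set(s).
Secondary loop fails [AND]: one cut set from each child combined → 1 × 3 = 3 cut set(s).
Heat-sink path inoperative [AND]: one cut set from each child combined → 1 × 1 × 1 × 1 = 1 cut set(s).
Reactor cooling lost [OR]: union of children's cut sets → 7 cut set(s).
Minimal cut sets: {C relief valve lost}; {Bypass line malfunctions}; {Emergency reserve tank degraded}; {Aft isolation valve lost, Primary heat exchanger trips}; {Primary heat exchanger trips, Standby check valve trips}; {Auxiliary flow sensor stuck, Primary heat exchanger trips}; {#3 surge tank malfunctions, Coolant pump lost, Lower feedwater pump offline, Outboard relief valve 2 failed}.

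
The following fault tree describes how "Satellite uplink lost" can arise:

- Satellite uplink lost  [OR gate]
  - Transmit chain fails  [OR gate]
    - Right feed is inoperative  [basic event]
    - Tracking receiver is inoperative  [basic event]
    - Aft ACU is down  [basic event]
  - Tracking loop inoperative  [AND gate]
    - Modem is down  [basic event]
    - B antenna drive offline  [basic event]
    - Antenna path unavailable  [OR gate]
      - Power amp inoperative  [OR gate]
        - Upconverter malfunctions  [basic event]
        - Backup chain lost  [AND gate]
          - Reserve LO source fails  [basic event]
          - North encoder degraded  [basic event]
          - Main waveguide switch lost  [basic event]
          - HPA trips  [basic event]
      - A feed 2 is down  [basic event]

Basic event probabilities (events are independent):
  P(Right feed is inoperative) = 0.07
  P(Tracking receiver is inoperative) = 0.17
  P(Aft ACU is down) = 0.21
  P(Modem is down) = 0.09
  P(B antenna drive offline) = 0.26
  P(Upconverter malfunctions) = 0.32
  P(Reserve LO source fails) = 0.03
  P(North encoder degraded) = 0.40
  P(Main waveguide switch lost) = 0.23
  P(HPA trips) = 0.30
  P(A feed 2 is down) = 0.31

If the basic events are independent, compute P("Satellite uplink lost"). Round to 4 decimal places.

0.3978

P(Transmit chain fails) [OR] = 1 − (1−0.07) × (1−0.17) × (1−0.21) = 0.390199
P(Backup chain lost) [AND] = 0.03 × 0.40 × 0.23 × 0.30 = 0.000828
P(Power amp inoperative) [OR] = 1 − (1−0.32) × (1−0.000828) = 0.320563
P(Antenna path unavailable) [OR] = 1 − (1−0.320563) × (1−0.31) = 0.531188
P(Tracking loop inoperative) [AND] = 0.09 × 0.26 × 0.531188 = 0.012430
P(Satellite uplink lost) [OR] = 1 − (1−0.390199) × (1−0.012430) = 0.397779
Rounded to 4 decimal places: P(Satellite uplink lost) ≈ 0.3978.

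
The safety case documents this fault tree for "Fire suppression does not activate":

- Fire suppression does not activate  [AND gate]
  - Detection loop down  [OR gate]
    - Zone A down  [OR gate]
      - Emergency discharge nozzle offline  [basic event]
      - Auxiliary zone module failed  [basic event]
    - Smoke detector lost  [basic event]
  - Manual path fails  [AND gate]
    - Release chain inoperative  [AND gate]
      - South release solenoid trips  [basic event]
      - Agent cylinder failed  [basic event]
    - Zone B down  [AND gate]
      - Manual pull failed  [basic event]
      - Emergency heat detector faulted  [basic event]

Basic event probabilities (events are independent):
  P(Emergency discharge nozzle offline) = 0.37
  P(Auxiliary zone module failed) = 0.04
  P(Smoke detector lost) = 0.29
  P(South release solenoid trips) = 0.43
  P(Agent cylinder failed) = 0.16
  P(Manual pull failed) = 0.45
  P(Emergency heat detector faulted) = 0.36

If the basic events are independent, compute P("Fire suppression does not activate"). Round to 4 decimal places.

0.0064

P(Zone A down) [OR] = 1 − (1−0.37) × (1−0.04) = 0.395200
P(Detection loop down) [OR] = 1 − (1−0.395200) × (1−0.29) = 0.570592
P(Release chain inoperative) [AND] = 0.43 × 0.16 = 0.068800
P(Zone B down) [AND] = 0.45 × 0.36 = 0.162000
P(Manual path fails) [AND] = 0.068800 × 0.162000 = 0.011146
P(Fire suppression does not activate) [AND] = 0.570592 × 0.011146 = 0.006360
Rounded to 4 decimal places: P(Fire suppression does not activate) ≈ 0.0064.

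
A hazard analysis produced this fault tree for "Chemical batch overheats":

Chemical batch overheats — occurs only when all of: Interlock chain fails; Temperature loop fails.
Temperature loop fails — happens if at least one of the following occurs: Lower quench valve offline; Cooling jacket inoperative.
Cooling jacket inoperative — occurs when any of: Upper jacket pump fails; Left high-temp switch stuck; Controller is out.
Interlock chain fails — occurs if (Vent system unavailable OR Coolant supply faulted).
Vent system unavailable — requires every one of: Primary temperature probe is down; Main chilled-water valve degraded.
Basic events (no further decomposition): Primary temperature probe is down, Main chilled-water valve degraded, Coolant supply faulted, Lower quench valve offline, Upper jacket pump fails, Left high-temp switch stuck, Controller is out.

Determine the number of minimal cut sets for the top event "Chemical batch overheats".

Vent system unavailable [AND]: one cut set from each child combined → 1 × 1 = 1 cut set(s).
Interlock chain fails [OR]: union of children's cut sets → 2 cut set(s).
Cooling jacket inoperative [OR]: union of children's cut sets → 3 cut set(s).
Temperature loop fails [OR]: union of children's cut sets → 4 cut set(s).
Chemical batch overheats [AND]: one cut set from each child combined → 2 × 4 = 8 cut set(s).
Minimal cut sets: {Lower quench valve offline, Main chilled-water valve degraded, Primary temperature probe is down}; {Main chilled-water valve degraded, Primary temperature probe is down, Upper jacket pump fails}; {Left high-temp switch stuck, Main chilled-water valve degraded, Primary temperature probe is down}; {Controller is out, Main chilled-water valve degraded, Primary temperature probe is down}; {Coolant supply faulted, Lower quench valve offline}; {Coolant supply faulted, Upper jacket pump fails}; {Coolant supply faulted, Left high-temp switch stuck}; {Controller is out, Coolant supply faulted}.

8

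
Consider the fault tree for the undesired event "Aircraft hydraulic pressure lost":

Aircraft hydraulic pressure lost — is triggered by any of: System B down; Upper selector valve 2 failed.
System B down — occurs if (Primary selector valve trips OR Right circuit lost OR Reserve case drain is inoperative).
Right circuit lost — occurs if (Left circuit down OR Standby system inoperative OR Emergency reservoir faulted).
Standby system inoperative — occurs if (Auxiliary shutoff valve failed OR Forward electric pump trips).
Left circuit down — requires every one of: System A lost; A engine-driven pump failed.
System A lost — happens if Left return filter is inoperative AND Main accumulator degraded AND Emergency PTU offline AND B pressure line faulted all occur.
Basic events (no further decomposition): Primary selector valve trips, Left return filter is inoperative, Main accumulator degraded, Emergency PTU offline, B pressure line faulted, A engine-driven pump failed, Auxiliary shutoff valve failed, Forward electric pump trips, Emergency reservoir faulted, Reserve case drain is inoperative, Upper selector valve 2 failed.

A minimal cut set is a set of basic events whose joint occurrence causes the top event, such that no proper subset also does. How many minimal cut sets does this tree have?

System A lost [AND]: one cut set from each child combined → 1 × 1 × 1 × 1 = 1 cut set(s).
Left circuit down [AND]: one cut set from each child combined → 1 × 1 = 1 cut set(s).
Standby system inoperative [OR]: union of children's cut sets → 2 cut set(s).
Right circuit lost [OR]: union of children's cut sets → 4 cut set(s).
System B down [OR]: union of children's cut sets → 6 cut set(s).
Aircraft hydraulic pressure lost [OR]: union of children's cut sets → 7 cut set(s).
Minimal cut sets: {Primary selector valve trips}; {A engine-driven pump failed, B pressure line faulted, Emergency PTU offline, Left return filter is inoperative, Main accumulator degraded}; {Auxiliary shutoff valve failed}; {Forward electric pump trips}; {Emergency reservoir faulted}; {Reserve case drain is inoperative}; {Upper selector valve 2 failed}.

7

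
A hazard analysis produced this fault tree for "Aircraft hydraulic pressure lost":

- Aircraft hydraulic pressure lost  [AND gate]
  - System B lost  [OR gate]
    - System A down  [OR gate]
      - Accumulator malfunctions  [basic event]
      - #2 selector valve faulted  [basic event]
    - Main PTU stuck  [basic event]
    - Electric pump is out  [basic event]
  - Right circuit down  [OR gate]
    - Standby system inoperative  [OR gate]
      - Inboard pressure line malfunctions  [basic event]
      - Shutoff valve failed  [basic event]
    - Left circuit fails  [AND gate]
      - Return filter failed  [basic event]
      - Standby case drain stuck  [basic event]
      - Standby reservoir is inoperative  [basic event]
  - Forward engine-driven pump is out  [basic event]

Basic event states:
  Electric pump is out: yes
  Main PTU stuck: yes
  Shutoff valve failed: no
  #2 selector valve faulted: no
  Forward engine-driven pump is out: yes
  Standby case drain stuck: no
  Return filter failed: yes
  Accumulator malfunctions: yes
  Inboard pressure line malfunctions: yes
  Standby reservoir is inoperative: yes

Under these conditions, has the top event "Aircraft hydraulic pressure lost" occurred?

System A down [OR]: Accumulator malfunctions=occurs, #2 selector valve faulted=not → at least one input occurs → occurs.
System B lost [OR]: System A down=occurs, Main PTU stuck=occurs, Electric pump is out=occurs → at least one input occurs → occurs.
Standby system inoperative [OR]: Inboard pressure line malfunctions=occurs, Shutoff valve failed=not → at least one input occurs → occurs.
Left circuit fails [AND]: Return filter failed=occurs, Standby case drain stuck=not, Standby reservoir is inoperative=occurs → not all inputs occur → does not occur.
Right circuit down [OR]: Standby system inoperative=occurs, Left circuit fails=not → at least one input occurs → occurs.
Aircraft hydraulic pressure lost [AND]: System B lost=occurs, Right circuit down=occurs, Forward engine-driven pump is out=occurs → all inputs occur → occurs.

Yes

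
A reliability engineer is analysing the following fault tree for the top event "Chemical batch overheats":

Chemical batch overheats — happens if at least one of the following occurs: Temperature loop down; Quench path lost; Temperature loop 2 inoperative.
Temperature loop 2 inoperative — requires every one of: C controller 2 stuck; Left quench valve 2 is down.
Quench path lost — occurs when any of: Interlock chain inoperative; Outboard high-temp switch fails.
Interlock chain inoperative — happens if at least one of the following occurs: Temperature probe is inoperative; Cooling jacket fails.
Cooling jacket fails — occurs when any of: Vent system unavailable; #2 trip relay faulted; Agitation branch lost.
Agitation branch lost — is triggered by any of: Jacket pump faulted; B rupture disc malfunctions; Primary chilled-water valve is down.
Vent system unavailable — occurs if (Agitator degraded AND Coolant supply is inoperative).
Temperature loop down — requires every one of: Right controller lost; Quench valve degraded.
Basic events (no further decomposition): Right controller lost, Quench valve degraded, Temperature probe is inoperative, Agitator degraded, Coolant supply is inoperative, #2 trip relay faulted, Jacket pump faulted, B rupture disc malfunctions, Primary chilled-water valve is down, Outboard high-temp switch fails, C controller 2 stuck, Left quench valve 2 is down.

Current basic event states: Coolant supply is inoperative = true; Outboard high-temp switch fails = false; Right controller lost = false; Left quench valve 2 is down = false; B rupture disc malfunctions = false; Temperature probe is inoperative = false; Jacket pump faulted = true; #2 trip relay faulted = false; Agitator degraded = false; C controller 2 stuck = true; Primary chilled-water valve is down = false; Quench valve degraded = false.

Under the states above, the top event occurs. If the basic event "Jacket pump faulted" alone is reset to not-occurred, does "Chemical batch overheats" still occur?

Counterfactual: set "Jacket pump faulted" to not occurred.
Temperature loop down [AND]: Right controller lost=not, Quench valve degraded=not → not all inputs occur → does not occur.
Vent system unavailable [AND]: Agitator degraded=not, Coolant supply is inoperative=occurs → not all inputs occur → does not occur.
Agitation branch lost [OR]: Jacket pump faulted=not, B rupture disc malfunctions=not, Primary chilled-water valve is down=not → no input occurs → does not occur.
Cooling jacket fails [OR]: Vent system unavailable=not, #2 trip relay faulted=not, Agitation branch lost=not → no input occurs → does not occur.
Interlock chain inoperative [OR]: Temperature probe is inoperative=not, Cooling jacket fails=not → no input occurs → does not occur.
Quench path lost [OR]: Interlock chain inoperative=not, Outboard high-temp switch fails=not → no input occurs → does not occur.
Temperature loop 2 inoperative [AND]: C controller 2 stuck=occurs, Left quench valve 2 is down=not → not all inputs occur → does not occur.
Chemical batch overheats [OR]: Temperature loop down=not, Quench path lost=not, Temperature loop 2 inoperative=not → no input occurs → does not occur.

No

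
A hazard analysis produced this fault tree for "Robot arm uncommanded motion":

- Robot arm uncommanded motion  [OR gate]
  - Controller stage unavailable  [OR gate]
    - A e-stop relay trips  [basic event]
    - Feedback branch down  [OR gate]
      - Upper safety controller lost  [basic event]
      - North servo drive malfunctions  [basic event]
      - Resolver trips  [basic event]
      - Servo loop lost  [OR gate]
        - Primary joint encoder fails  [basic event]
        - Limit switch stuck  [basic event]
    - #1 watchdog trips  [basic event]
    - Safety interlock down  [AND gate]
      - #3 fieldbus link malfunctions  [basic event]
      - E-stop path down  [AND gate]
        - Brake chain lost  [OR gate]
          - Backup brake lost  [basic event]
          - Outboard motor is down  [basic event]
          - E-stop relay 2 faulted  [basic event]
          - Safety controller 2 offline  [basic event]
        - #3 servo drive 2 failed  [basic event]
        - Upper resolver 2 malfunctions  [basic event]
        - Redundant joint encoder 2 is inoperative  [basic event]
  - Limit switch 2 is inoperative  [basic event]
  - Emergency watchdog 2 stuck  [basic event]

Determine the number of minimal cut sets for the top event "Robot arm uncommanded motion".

Servo loop lost [OR]: union of children's cut sets → 2 cut set(s).
Feedback branch down [OR]: union of children's cut sets → 5 cut set(s).
Brake chain lost [OR]: union of children's cut sets → 4 cut set(s).
E-stop path down [AND]: one cut set from each child combined → 4 × 1 × 1 × 1 = 4 cut set(s).
Safety interlock down [AND]: one cut set from each child combined → 1 × 4 = 4 cut set(s).
Controller stage unavailable [OR]: union of children's cut sets → 11 cut set(s).
Robot arm uncommanded motion [OR]: union of children's cut sets → 13 cut set(s).

13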